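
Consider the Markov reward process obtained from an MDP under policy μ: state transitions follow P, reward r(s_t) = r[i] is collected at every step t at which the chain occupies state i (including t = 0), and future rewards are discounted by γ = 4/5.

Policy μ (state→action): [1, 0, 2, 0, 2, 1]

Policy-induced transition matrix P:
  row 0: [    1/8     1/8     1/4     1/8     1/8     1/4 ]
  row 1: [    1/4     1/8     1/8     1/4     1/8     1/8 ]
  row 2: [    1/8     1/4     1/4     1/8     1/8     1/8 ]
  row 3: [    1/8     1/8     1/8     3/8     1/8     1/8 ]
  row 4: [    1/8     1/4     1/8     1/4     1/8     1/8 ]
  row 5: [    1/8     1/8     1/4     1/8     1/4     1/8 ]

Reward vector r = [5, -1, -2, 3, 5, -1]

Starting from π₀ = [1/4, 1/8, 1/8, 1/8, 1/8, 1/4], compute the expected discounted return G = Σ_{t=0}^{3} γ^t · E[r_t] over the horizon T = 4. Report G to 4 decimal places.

G = 4.3036

t=0: π = [0.2500, 0.1250, 0.1250, 0.1250, 0.1250, 0.2500], E[r] = 1.6250, γ^t·E[r] = 1.625000, running G = 1.625000
t=1: π = [0.1406, 0.1563, 0.2031, 0.1875, 0.1563, 0.1563], E[r] = 1.3281, γ^t·E[r] = 1.062500, running G = 2.687500
t=2: π = [0.1445, 0.1699, 0.1875, 0.2109, 0.1445, 0.1426], E[r] = 1.3906, γ^t·E[r] = 0.890000, running G = 3.577500
t=3: π = [0.1462, 0.1665, 0.1843, 0.2170, 0.1428, 0.1431], E[r] = 1.4182, γ^t·E[r] = 0.726125, running G = 4.303625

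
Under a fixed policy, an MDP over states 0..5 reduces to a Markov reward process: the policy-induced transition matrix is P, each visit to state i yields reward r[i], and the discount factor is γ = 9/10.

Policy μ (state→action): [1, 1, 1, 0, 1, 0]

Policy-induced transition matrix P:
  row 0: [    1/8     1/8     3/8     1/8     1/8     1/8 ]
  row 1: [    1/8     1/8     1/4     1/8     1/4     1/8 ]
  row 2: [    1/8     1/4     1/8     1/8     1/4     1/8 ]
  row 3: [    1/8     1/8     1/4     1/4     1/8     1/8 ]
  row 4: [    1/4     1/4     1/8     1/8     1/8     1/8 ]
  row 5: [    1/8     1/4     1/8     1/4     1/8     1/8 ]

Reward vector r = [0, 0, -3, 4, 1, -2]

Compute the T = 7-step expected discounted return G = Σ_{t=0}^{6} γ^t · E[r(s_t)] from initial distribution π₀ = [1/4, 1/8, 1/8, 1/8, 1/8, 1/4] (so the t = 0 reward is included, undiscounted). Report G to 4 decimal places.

t=0: π = [0.2500, 0.1250, 0.1250, 0.1250, 0.1250, 0.2500], E[r] = -0.2500, γ^t·E[r] = -0.250000, running G = -0.250000
t=1: π = [0.1406, 0.1875, 0.2188, 0.1719, 0.1563, 0.1250], E[r] = -0.0625, γ^t·E[r] = -0.056250, running G = -0.306250
t=2: π = [0.1445, 0.1875, 0.2051, 0.1621, 0.1758, 0.1250], E[r] = -0.0410, γ^t·E[r] = -0.033223, running G = -0.339473
t=3: π = [0.1470, 0.1882, 0.2048, 0.1609, 0.1741, 0.1250], E[r] = -0.0469, γ^t·E[r] = -0.034172, running G = -0.373645
t=4: π = [0.1468, 0.1880, 0.2054, 0.1607, 0.1741, 0.1250], E[r] = -0.0491, γ^t·E[r] = -0.032196, running G = -0.405841
t=5: π = [0.1468, 0.1881, 0.2053, 0.1607, 0.1742, 0.1250], E[r] = -0.0488, γ^t·E[r] = -0.028817, running G = -0.434658
t=6: π = [0.1468, 0.1881, 0.2053, 0.1607, 0.1742, 0.1250], E[r] = -0.0488, γ^t·E[r] = -0.025956, running G = -0.460614

G = -0.4606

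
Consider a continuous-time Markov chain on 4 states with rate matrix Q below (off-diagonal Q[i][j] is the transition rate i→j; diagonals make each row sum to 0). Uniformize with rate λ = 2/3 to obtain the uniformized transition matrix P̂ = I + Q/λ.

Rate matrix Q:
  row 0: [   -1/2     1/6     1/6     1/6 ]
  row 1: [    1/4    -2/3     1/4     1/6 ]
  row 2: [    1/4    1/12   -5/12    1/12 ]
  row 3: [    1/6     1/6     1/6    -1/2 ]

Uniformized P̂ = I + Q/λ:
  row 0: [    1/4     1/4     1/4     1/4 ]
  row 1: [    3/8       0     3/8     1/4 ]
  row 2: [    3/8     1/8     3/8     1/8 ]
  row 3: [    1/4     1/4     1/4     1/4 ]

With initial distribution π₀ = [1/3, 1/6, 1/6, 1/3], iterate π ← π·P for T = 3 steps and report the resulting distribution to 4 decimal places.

t=0: π = [0.3333, 0.1667, 0.1667, 0.3333]
t=1: π = [0.2917, 0.1875, 0.2917, 0.2292]
t=2: π = [0.3099, 0.1667, 0.3099, 0.2135]
t=3: π = [0.3096, 0.1696, 0.3096, 0.2113]

π = [0.3096, 0.1696, 0.3096, 0.2113]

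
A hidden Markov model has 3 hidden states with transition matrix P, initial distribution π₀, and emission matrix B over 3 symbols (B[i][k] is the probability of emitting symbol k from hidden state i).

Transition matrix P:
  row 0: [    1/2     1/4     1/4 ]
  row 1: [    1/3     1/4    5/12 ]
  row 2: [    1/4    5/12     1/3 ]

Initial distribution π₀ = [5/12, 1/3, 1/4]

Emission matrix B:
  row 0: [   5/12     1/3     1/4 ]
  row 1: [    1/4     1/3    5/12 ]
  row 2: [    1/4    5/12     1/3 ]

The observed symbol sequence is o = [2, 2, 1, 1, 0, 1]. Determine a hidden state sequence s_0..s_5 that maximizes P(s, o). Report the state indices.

t=0: δ = [1.042e-01, 1.389e-01, 8.333e-02]  (obs o_0=2)
t=1: δ = [1.302e-02, 1.447e-02, 1.929e-02]  ψ = [0, 1, 1]  (obs o_1=2)
t=2: δ = [2.170e-03, 2.679e-03, 2.679e-03]  ψ = [0, 2, 2]  (obs o_2=1)
t=3: δ = [3.617e-04, 3.721e-04, 4.651e-04]  ψ = [0, 2, 1]  (obs o_3=1)
t=4: δ = [7.535e-05, 4.845e-05, 3.876e-05]  ψ = [0, 2, 1]  (obs o_4=0)
t=5: δ = [1.256e-05, 6.279e-06, 8.412e-06]  ψ = [0, 0, 1]  (obs o_5=1)
backtrack: best end state = 0; path = [0, 0, 0, 0, 0, 0]

path = [0, 0, 0, 0, 0, 0]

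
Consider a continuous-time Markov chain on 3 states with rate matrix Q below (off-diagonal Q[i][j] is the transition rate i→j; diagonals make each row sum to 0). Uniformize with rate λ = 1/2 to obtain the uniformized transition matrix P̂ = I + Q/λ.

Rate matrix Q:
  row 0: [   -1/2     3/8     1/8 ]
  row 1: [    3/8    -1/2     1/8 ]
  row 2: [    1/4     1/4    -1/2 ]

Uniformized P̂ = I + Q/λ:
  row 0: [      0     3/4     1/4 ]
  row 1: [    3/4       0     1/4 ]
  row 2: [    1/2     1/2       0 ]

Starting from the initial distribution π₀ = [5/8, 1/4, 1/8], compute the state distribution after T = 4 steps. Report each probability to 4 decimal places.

π = [0.4595, 0.3408, 0.1997]

t=0: π = [0.6250, 0.2500, 0.1250]
t=1: π = [0.2500, 0.5313, 0.2188]
t=2: π = [0.5078, 0.2969, 0.1953]
t=3: π = [0.3203, 0.4785, 0.2012]
t=4: π = [0.4595, 0.3408, 0.1997]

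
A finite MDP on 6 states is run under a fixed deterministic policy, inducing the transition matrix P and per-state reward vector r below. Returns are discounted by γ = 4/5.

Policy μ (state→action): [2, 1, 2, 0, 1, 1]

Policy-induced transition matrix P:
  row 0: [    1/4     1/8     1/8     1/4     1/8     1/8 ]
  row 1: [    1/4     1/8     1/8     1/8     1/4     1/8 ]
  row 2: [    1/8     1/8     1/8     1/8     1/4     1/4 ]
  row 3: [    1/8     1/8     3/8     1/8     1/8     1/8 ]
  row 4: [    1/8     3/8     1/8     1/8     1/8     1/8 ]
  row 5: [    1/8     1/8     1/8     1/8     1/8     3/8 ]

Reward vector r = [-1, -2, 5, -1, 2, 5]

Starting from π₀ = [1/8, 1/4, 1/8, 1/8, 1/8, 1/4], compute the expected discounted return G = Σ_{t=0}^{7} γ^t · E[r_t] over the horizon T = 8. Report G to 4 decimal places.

G = 6.0376

t=0: π = [0.1250, 0.2500, 0.1250, 0.1250, 0.1250, 0.2500], E[r] = 1.3750, γ^t·E[r] = 1.375000, running G = 1.375000
t=1: π = [0.1719, 0.1563, 0.1563, 0.1406, 0.1719, 0.2031], E[r] = 1.5156, γ^t·E[r] = 1.212500, running G = 2.587500
t=2: π = [0.1660, 0.1680, 0.1602, 0.1465, 0.1641, 0.1953], E[r] = 1.4570, γ^t·E[r] = 0.932500, running G = 3.520000
t=3: π = [0.1667, 0.1660, 0.1616, 0.1458, 0.1660, 0.1938], E[r] = 1.4648, γ^t·E[r] = 0.750000, running G = 4.270000
t=4: π = [0.1666, 0.1665, 0.1614, 0.1458, 0.1660, 0.1937], E[r] = 1.4620, γ^t·E[r] = 0.598825, running G = 4.868825
t=5: π = [0.1666, 0.1665, 0.1615, 0.1458, 0.1660, 0.1936], E[r] = 1.4618, γ^t·E[r] = 0.479013, running G = 5.347838
t=6: π = [0.1666, 0.1665, 0.1615, 0.1458, 0.1660, 0.1936], E[r] = 1.4617, γ^t·E[r] = 0.383178, running G = 5.731016
t=7: π = [0.1666, 0.1665, 0.1615, 0.1458, 0.1660, 0.1936], E[r] = 1.4617, γ^t·E[r] = 0.306539, running G = 6.037555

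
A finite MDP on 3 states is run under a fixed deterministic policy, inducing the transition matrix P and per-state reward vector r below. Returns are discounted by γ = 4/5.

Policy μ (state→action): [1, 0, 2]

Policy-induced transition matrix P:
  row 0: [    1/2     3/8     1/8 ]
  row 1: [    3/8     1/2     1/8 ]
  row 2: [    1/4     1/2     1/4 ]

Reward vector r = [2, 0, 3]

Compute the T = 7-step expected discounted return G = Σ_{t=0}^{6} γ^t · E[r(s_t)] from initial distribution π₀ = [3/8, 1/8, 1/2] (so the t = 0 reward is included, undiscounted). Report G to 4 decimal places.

G = 5.9477

t=0: π = [0.3750, 0.1250, 0.5000], E[r] = 2.2500, γ^t·E[r] = 2.250000, running G = 2.250000
t=1: π = [0.3594, 0.4531, 0.1875], E[r] = 1.2813, γ^t·E[r] = 1.025000, running G = 3.275000
t=2: π = [0.3965, 0.4551, 0.1484], E[r] = 1.2383, γ^t·E[r] = 0.792500, running G = 4.067500
t=3: π = [0.4060, 0.4504, 0.1436], E[r] = 1.2427, γ^t·E[r] = 0.636250, running G = 4.703750
t=4: π = [0.4078, 0.4492, 0.1429], E[r] = 1.2444, γ^t·E[r] = 0.509725, running G = 5.213475
t=5: π = [0.4081, 0.4490, 0.1429], E[r] = 1.2448, γ^t·E[r] = 0.407903, running G = 5.621378
t=6: π = [0.4082, 0.4490, 0.1429], E[r] = 1.2449, γ^t·E[r] = 0.326339, running G = 5.947717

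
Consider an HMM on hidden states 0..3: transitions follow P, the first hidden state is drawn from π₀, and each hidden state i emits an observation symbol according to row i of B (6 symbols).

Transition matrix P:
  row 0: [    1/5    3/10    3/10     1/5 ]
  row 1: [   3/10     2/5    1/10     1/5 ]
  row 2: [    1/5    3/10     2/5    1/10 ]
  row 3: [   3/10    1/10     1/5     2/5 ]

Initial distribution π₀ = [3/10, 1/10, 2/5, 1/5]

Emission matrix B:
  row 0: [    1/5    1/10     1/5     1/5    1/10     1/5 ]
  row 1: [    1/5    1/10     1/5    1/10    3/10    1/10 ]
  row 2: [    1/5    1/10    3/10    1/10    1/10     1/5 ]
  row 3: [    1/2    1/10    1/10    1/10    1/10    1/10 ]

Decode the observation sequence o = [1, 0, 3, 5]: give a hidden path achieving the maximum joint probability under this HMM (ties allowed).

t=0: δ = [3.000e-02, 1.000e-02, 4.000e-02, 2.000e-02]  (obs o_0=1)
t=1: δ = [1.600e-03, 2.400e-03, 3.200e-03, 4.000e-03]  ψ = [2, 2, 2, 3]  (obs o_1=0)
t=2: δ = [2.400e-04, 9.600e-05, 1.280e-04, 1.600e-04]  ψ = [3, 1, 2, 3]  (obs o_2=3)
t=3: δ = [9.600e-06, 7.200e-06, 1.440e-05, 6.400e-06]  ψ = [0, 0, 0, 3]  (obs o_3=5)
backtrack: best end state = 2; path = [3, 3, 0, 2]

path = [3, 3, 0, 2]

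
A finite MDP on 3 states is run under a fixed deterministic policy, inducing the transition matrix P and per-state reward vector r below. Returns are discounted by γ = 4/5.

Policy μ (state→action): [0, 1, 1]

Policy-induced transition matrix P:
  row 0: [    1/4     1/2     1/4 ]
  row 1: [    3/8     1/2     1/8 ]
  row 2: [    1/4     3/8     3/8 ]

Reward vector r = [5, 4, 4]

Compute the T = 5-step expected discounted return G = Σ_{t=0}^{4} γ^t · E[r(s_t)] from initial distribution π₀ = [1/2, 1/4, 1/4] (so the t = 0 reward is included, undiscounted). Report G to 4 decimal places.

G = 14.6535

t=0: π = [0.5000, 0.2500, 0.2500], E[r] = 4.5000, γ^t·E[r] = 4.500000, running G = 4.500000
t=1: π = [0.2813, 0.4688, 0.2500], E[r] = 4.2813, γ^t·E[r] = 3.425000, running G = 7.925000
t=2: π = [0.3086, 0.4688, 0.2227], E[r] = 4.3086, γ^t·E[r] = 2.757500, running G = 10.682500
t=3: π = [0.3086, 0.4722, 0.2192], E[r] = 4.3086, γ^t·E[r] = 2.206000, running G = 12.888500
t=4: π = [0.3090, 0.4726, 0.2184], E[r] = 4.3090, γ^t·E[r] = 1.764975, running G = 14.653475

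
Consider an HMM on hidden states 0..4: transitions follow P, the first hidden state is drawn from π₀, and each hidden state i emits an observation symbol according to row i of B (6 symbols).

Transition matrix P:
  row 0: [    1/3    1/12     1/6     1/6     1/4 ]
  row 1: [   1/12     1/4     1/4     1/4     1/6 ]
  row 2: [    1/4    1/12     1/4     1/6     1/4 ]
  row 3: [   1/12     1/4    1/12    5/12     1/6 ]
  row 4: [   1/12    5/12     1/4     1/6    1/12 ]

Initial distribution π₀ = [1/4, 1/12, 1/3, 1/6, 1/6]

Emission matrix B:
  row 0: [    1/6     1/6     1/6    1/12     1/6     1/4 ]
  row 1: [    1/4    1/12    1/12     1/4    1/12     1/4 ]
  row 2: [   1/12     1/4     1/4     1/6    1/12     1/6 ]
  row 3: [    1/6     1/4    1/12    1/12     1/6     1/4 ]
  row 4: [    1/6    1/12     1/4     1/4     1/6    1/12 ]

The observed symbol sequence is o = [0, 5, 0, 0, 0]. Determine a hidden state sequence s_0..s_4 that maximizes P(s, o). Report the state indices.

t=0: δ = [4.167e-02, 2.083e-02, 2.778e-02, 2.778e-02, 2.778e-02]  (obs o_0=0)
t=1: δ = [3.472e-03, 2.894e-03, 1.157e-03, 2.894e-03, 8.681e-04]  ψ = [0, 4, 0, 3, 0]  (obs o_1=5)
t=2: δ = [1.929e-04, 1.808e-04, 6.028e-05, 2.009e-04, 1.447e-04]  ψ = [0, 1, 1, 3, 0]  (obs o_2=0)
t=3: δ = [1.072e-05, 1.507e-05, 3.768e-06, 1.395e-05, 8.038e-06]  ψ = [0, 4, 1, 3, 0]  (obs o_3=0)
t=4: δ = [5.954e-07, 9.419e-07, 3.140e-07, 9.690e-07, 4.465e-07]  ψ = [0, 1, 1, 3, 0]  (obs o_4=0)
backtrack: best end state = 3; path = [3, 3, 3, 3, 3]

path = [3, 3, 3, 3, 3]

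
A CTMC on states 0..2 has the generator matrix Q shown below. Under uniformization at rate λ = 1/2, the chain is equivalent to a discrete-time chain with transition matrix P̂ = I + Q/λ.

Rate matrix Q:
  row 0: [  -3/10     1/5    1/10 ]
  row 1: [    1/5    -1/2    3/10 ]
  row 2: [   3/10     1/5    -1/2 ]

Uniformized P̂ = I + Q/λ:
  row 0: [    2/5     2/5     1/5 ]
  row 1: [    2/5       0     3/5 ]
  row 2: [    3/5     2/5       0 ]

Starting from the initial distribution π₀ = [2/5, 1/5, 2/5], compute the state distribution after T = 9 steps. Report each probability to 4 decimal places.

π = [0.4524, 0.2857, 0.2619]

t=0: π = [0.4000, 0.2000, 0.4000]
t=1: π = [0.4800, 0.3200, 0.2000]
t=2: π = [0.4400, 0.2720, 0.2880]
t=3: π = [0.4576, 0.2912, 0.2512]
t=4: π = [0.4502, 0.2835, 0.2662]
t=5: π = [0.4532, 0.2866, 0.2602]
t=6: π = [0.4520, 0.2854, 0.2626]
t=7: π = [0.4525, 0.2859, 0.2616]
t=8: π = [0.4523, 0.2857, 0.2620]
t=9: π = [0.4524, 0.2857, 0.2619]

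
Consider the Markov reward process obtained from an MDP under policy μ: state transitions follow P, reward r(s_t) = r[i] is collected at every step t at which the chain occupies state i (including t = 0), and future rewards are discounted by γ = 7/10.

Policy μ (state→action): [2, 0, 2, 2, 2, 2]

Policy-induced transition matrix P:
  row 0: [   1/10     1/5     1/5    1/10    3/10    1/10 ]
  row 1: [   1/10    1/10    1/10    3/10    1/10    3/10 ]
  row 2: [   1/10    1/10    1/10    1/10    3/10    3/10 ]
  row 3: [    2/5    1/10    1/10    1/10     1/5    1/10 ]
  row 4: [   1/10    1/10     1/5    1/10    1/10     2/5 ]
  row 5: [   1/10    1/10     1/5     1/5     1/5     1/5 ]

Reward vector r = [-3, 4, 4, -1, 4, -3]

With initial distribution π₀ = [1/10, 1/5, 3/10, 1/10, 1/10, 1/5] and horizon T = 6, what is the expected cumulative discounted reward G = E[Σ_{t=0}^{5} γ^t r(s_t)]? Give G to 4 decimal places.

G = 2.5023

t=0: π = [0.1000, 0.2000, 0.3000, 0.1000, 0.1000, 0.2000], E[r] = 1.4000, γ^t·E[r] = 1.400000, running G = 1.400000
t=1: π = [0.1300, 0.1100, 0.1400, 0.1600, 0.2100, 0.2500], E[r] = 0.5400, γ^t·E[r] = 0.378000, running G = 1.778000
t=2: π = [0.1480, 0.1130, 0.1590, 0.1470, 0.1950, 0.2380], E[r] = 0.5630, γ^t·E[r] = 0.275870, running G = 2.053870
t=3: π = [0.1441, 0.1148, 0.1581, 0.1464, 0.1999, 0.2367], E[r] = 0.6024, γ^t·E[r] = 0.206623, running G = 2.260493
t=4: π = [0.1439, 0.1144, 0.1581, 0.1466, 0.1988, 0.2382], E[r] = 0.5919, γ^t·E[r] = 0.142108, running G = 2.402601
t=5: π = [0.1440, 0.1144, 0.1581, 0.1467, 0.1989, 0.2379], E[r] = 0.5930, γ^t·E[r] = 0.099658, running G = 2.502259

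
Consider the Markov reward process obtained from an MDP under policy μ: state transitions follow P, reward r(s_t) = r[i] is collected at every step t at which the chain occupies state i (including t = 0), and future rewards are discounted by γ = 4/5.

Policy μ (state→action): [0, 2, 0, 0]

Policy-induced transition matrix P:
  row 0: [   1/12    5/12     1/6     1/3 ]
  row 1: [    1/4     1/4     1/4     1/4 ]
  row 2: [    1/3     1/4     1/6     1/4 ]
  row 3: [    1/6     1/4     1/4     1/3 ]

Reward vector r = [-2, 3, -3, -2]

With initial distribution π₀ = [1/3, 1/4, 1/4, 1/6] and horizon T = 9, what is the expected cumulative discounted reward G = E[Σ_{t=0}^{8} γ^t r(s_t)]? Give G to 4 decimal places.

G = -3.5434

t=0: π = [0.3333, 0.2500, 0.2500, 0.1667], E[r] = -1.0000, γ^t·E[r] = -1.000000, running G = -1.000000
t=1: π = [0.2014, 0.3056, 0.2014, 0.2917], E[r] = -0.6736, γ^t·E[r] = -0.538889, running G = -1.538889
t=2: π = [0.2089, 0.2836, 0.2164, 0.2911], E[r] = -0.7986, γ^t·E[r] = -0.511111, running G = -2.050000
t=3: π = [0.2090, 0.2848, 0.2146, 0.2917], E[r] = -0.7905, γ^t·E[r] = -0.404716, running G = -2.454716
t=4: π = [0.2087, 0.2848, 0.2147, 0.2917], E[r] = -0.7906, γ^t·E[r] = -0.323819, running G = -2.778535
t=5: π = [0.2088, 0.2848, 0.2147, 0.2917], E[r] = -0.7908, γ^t·E[r] = -0.259115, running G = -3.037650
t=6: π = [0.2088, 0.2848, 0.2147, 0.2917], E[r] = -0.7907, γ^t·E[r] = -0.207281, running G = -3.244931
t=7: π = [0.2088, 0.2848, 0.2147, 0.2917], E[r] = -0.7907, γ^t·E[r] = -0.165826, running G = -3.410757
t=8: π = [0.2088, 0.2848, 0.2147, 0.2917], E[r] = -0.7907, γ^t·E[r] = -0.132661, running G = -3.543418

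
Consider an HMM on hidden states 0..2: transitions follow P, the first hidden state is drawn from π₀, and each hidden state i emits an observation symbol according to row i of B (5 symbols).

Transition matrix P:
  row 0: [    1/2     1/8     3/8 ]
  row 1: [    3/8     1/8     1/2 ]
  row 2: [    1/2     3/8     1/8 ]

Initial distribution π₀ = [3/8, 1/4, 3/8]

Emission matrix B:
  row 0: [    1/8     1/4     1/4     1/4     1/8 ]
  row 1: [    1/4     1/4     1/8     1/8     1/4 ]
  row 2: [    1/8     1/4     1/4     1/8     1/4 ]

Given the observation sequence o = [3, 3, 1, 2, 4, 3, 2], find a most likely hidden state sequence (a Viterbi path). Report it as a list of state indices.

path = [0, 0, 0, 0, 2, 0, 0]

t=0: δ = [9.375e-02, 3.125e-02, 4.688e-02]  (obs o_0=3)
t=1: δ = [1.172e-02, 2.197e-03, 4.395e-03]  ψ = [0, 2, 0]  (obs o_1=3)
t=2: δ = [1.465e-03, 4.120e-04, 1.099e-03]  ψ = [0, 2, 0]  (obs o_2=1)
t=3: δ = [1.831e-04, 5.150e-05, 1.373e-04]  ψ = [0, 2, 0]  (obs o_3=2)
t=4: δ = [1.144e-05, 1.287e-05, 1.717e-05]  ψ = [0, 2, 0]  (obs o_4=4)
t=5: δ = [2.146e-06, 8.047e-07, 8.047e-07]  ψ = [2, 2, 1]  (obs o_5=3)
t=6: δ = [2.682e-07, 3.772e-08, 2.012e-07]  ψ = [0, 2, 0]  (obs o_6=2)
backtrack: best end state = 0; path = [0, 0, 0, 0, 2, 0, 0]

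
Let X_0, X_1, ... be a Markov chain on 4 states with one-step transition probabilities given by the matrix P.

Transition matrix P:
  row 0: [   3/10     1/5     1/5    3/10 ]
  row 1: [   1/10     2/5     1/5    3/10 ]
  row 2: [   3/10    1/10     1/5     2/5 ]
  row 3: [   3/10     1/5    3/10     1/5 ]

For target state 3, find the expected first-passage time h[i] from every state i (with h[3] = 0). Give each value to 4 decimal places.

h = [3.1250, 3.1250, 2.8125, 0.0000]

First-step conditioning: h[3] = 0; for i ≠ 3, h[i] = 1 + Σ_k P[i][k]·h[k].
  h[0] = 1 + 3/10·h[0] + 1/5·h[1] + 1/5·h[2]
  h[1] = 1 + 1/10·h[0] + 2/5·h[1] + 1/5·h[2]
  h[2] = 1 + 3/10·h[0] + 1/10·h[1] + 1/5·h[2]
Solving the 3×3 linear system over states ≠ 3 gives exactly h = [25/8, 25/8, 45/16, 0] (h[3] = 0 is the target).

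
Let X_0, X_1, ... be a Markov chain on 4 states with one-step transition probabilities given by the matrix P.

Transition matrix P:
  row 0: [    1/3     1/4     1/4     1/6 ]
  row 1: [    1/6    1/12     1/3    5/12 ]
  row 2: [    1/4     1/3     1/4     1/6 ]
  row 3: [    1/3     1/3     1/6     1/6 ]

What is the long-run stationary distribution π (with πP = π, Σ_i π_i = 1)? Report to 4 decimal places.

Balance equations π_j = Σ_i π_i·P[i][j]:
  π_0 = 1/3·π_0 + 1/6·π_1 + 1/4·π_2 + 1/3·π_3
  π_1 = 1/4·π_0 + 1/12·π_1 + 1/3·π_2 + 1/3·π_3
  π_2 = 1/4·π_0 + 1/3·π_1 + 1/4·π_2 + 1/6·π_3
  normalize: π_0 + π_1 + π_2 + π_3 = 1
Solving the linear system gives exactly π = [178/657, 490/1971, 496/1971, 451/1971].

π = [0.2709, 0.2486, 0.2516, 0.2288]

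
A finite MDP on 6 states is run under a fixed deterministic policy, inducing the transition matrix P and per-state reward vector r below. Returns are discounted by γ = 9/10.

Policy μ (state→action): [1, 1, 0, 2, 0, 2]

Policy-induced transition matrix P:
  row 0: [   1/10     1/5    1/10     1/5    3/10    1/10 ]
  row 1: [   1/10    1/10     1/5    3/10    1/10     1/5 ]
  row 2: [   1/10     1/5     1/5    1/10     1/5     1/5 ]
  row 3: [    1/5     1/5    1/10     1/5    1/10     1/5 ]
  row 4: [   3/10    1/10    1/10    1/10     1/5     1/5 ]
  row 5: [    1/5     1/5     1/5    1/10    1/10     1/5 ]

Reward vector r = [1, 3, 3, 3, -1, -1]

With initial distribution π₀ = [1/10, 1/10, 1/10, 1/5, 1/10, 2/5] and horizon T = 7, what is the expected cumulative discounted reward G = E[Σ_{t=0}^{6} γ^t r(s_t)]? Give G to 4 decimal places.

G = 6.2142

t=0: π = [0.1000, 0.1000, 0.1000, 0.2000, 0.1000, 0.4000], E[r] = 0.8000, γ^t·E[r] = 0.800000, running G = 0.800000
t=1: π = [0.1800, 0.1800, 0.1600, 0.1500, 0.1400, 0.1900], E[r] = 1.3200, γ^t·E[r] = 1.188000, running G = 1.988000
t=2: π = [0.1620, 0.1680, 0.1530, 0.1690, 0.1660, 0.1820], E[r] = 1.2840, γ^t·E[r] = 1.040040, running G = 3.028040
t=3: π = [0.1683, 0.1666, 0.1503, 0.1667, 0.1643, 0.1838], E[r] = 1.2710, γ^t·E[r] = 0.926559, running G = 3.954599
t=4: π = [0.1679, 0.1669, 0.1501, 0.1668, 0.1651, 0.1832], E[r] = 1.2710, γ^t·E[r] = 0.833916, running G = 4.788515
t=5: π = [0.1680, 0.1668, 0.1500, 0.1669, 0.1651, 0.1832], E[r] = 1.2707, γ^t·E[r] = 0.750344, running G = 5.538859
t=6: π = [0.1680, 0.1668, 0.1500, 0.1668, 0.1651, 0.1832], E[r] = 1.2707, γ^t·E[r] = 0.675297, running G = 6.214157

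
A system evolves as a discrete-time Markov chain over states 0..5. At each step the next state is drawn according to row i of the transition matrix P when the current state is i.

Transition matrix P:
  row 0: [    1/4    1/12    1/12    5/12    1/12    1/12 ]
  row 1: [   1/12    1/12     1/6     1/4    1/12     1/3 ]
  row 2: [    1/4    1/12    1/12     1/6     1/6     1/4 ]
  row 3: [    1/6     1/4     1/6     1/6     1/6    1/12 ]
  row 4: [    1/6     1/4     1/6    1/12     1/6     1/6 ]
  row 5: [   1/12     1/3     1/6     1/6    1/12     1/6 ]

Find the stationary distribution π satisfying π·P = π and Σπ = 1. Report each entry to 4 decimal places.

Balance equations π_j = Σ_i π_i·P[i][j]:
  π_0 = 1/4·π_0 + 1/12·π_1 + 1/4·π_2 + 1/6·π_3 + 1/6·π_4 + 1/12·π_5
  π_1 = 1/12·π_0 + 1/12·π_1 + 1/12·π_2 + 1/4·π_3 + 1/4·π_4 + 1/3·π_5
  π_2 = 1/12·π_0 + 1/6·π_1 + 1/12·π_2 + 1/6·π_3 + 1/6·π_4 + 1/6·π_5
  π_3 = 5/12·π_0 + 1/4·π_1 + 1/6·π_2 + 1/6·π_3 + 1/12·π_4 + 1/6·π_5
  π_4 = 1/12·π_0 + 1/12·π_1 + 1/6·π_2 + 1/6·π_3 + 1/6·π_4 + 1/12·π_5
  normalize: π_0 + π_1 + π_2 + π_3 + π_4 + π_5 = 1
Solving the linear system gives exactly π = [13942/86167, 15827/86167, 12184/86167, 18282/86167, 10603/86167, 15329/86167].

π = [0.1618, 0.1837, 0.1414, 0.2122, 0.1231, 0.1779]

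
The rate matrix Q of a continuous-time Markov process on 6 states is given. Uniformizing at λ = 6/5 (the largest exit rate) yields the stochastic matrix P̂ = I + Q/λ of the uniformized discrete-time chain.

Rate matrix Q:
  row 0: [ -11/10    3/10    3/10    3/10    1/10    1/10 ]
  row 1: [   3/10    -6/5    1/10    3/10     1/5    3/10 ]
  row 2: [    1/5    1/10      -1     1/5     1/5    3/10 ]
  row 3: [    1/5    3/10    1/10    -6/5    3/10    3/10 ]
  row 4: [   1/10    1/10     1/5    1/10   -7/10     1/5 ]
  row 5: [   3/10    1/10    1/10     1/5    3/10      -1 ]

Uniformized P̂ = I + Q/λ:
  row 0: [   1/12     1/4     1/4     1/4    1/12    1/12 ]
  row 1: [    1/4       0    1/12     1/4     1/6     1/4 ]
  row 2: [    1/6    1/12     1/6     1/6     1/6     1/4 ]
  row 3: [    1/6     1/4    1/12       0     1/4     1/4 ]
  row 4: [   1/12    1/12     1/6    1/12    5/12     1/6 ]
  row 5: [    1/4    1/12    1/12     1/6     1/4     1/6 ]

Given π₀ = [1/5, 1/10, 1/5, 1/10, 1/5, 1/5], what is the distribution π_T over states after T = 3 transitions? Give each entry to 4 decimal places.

π = [0.1597, 0.1238, 0.1417, 0.1465, 0.2407, 0.1876]

t=0: π = [0.2000, 0.1000, 0.2000, 0.1000, 0.2000, 0.2000]
t=1: π = [0.1583, 0.1250, 0.1500, 0.1583, 0.2250, 0.1833]
t=2: π = [0.1604, 0.1257, 0.1410, 0.1451, 0.2382, 0.1896]
t=3: π = [0.1597, 0.1238, 0.1417, 0.1465, 0.2407, 0.1876]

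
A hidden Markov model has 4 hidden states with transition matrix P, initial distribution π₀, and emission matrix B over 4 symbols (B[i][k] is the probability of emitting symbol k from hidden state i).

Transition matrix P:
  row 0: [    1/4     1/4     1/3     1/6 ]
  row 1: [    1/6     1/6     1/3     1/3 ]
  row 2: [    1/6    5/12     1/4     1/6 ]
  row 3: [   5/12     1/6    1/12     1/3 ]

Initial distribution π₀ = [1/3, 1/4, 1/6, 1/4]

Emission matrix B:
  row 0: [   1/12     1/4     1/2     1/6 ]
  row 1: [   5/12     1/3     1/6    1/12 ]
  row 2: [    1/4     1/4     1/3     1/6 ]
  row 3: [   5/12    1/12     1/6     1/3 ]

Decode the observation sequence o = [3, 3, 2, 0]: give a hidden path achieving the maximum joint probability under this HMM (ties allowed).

t=0: δ = [5.556e-02, 2.083e-02, 2.778e-02, 8.333e-02]  (obs o_0=3)
t=1: δ = [5.787e-03, 1.157e-03, 3.086e-03, 9.259e-03]  ψ = [3, 0, 0, 3]  (obs o_1=3)
t=2: δ = [1.929e-03, 2.572e-04, 6.430e-04, 5.144e-04]  ψ = [3, 3, 0, 3]  (obs o_2=2)
t=3: δ = [4.019e-05, 2.009e-04, 1.608e-04, 1.340e-04]  ψ = [0, 0, 0, 0]  (obs o_3=0)
backtrack: best end state = 1; path = [3, 3, 0, 1]

path = [3, 3, 0, 1]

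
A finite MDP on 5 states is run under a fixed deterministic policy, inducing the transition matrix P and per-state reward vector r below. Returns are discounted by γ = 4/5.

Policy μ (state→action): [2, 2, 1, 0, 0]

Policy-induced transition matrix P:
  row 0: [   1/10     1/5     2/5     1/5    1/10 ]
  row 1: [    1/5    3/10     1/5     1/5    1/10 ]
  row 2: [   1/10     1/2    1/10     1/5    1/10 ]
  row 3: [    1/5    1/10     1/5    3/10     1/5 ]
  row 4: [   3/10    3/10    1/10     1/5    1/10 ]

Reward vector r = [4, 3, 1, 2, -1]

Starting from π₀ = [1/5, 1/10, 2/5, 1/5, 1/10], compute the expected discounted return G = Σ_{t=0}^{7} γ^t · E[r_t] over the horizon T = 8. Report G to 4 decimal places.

t=0: π = [0.2000, 0.1000, 0.4000, 0.2000, 0.1000], E[r] = 1.8000, γ^t·E[r] = 1.800000, running G = 1.800000
t=1: π = [0.1500, 0.3200, 0.1900, 0.2200, 0.1200], E[r] = 2.0700, γ^t·E[r] = 1.656000, running G = 3.456000
t=2: π = [0.1780, 0.2790, 0.1990, 0.2220, 0.1220], E[r] = 2.0700, γ^t·E[r] = 1.324800, running G = 4.780800
t=3: π = [0.1745, 0.2776, 0.2035, 0.2222, 0.1222], E[r] = 2.0565, γ^t·E[r] = 1.052928, running G = 5.833728
t=4: π = [0.1744, 0.2788, 0.2023, 0.2222, 0.1222], E[r] = 2.0587, γ^t·E[r] = 0.843227, running G = 6.676955
t=5: π = [0.1745, 0.2786, 0.2024, 0.2222, 0.1222], E[r] = 2.0586, γ^t·E[r] = 0.674555, running G = 7.351510
t=6: π = [0.1745, 0.2786, 0.2024, 0.2222, 0.1222], E[r] = 2.0585, γ^t·E[r] = 0.539630, running G = 7.891140
t=7: π = [0.1745, 0.2786, 0.2024, 0.2222, 0.1222], E[r] = 2.0585, γ^t·E[r] = 0.431707, running G = 8.322847

G = 8.3228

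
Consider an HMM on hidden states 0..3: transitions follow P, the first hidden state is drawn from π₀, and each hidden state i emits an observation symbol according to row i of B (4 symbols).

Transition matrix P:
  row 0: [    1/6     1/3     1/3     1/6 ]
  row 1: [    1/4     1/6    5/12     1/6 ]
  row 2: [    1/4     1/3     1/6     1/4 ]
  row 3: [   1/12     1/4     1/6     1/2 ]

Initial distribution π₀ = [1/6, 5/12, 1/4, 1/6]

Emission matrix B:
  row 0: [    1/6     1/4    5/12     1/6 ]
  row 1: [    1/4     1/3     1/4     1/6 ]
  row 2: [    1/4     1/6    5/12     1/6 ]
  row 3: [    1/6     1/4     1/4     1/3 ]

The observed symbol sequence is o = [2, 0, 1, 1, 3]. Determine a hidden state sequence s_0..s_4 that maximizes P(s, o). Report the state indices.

t=0: δ = [6.944e-02, 1.042e-01, 1.042e-01, 4.167e-02]  (obs o_0=2)
t=1: δ = [4.340e-03, 8.681e-03, 1.085e-02, 4.340e-03]  ψ = [1, 2, 1, 2]  (obs o_1=0)
t=2: δ = [6.782e-04, 1.206e-03, 6.028e-04, 6.782e-04]  ψ = [2, 2, 1, 2]  (obs o_2=1)
t=3: δ = [7.535e-05, 7.535e-05, 8.372e-05, 8.477e-05]  ψ = [1, 0, 1, 3]  (obs o_3=1)
t=4: δ = [3.489e-06, 4.651e-06, 5.233e-06, 1.413e-05]  ψ = [2, 2, 1, 3]  (obs o_4=3)
backtrack: best end state = 3; path = [1, 2, 3, 3, 3]

path = [1, 2, 3, 3, 3]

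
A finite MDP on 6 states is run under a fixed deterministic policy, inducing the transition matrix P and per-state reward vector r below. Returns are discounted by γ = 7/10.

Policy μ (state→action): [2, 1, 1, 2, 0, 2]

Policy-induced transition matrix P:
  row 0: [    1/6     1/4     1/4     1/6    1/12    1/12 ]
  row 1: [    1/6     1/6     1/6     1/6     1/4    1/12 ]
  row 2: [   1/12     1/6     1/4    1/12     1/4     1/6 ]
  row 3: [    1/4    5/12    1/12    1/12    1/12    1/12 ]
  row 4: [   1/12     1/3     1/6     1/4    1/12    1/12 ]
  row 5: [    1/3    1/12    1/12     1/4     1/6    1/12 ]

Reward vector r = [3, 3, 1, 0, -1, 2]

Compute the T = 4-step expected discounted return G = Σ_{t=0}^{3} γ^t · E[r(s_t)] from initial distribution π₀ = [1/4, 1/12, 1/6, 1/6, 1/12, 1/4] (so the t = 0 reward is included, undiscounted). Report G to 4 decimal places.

G = 3.8246

t=0: π = [0.2500, 0.0833, 0.1667, 0.1667, 0.0833, 0.2500], E[r] = 1.5833, γ^t·E[r] = 1.583333, running G = 1.583333
t=1: π = [0.2014, 0.2222, 0.1667, 0.1667, 0.1458, 0.0972], E[r] = 1.4861, γ^t·E[r] = 1.040278, running G = 2.623611
t=2: π = [0.1707, 0.2413, 0.1753, 0.1591, 0.1563, 0.0972], E[r] = 1.4497, γ^t·E[r] = 0.710330, running G = 3.333941
t=3: π = [0.1685, 0.2386, 0.1741, 0.1599, 0.1609, 0.0979], E[r] = 1.4305, γ^t·E[r] = 0.490664, running G = 3.824605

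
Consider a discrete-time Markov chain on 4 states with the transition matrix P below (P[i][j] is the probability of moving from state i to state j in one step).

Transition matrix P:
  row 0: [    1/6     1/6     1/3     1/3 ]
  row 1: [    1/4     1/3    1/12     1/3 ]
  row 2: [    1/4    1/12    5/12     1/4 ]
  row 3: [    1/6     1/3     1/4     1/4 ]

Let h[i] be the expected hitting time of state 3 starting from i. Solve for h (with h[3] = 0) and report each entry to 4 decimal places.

First-step conditioning: h[3] = 0; for i ≠ 3, h[i] = 1 + Σ_k P[i][k]·h[k].
  h[0] = 1 + 1/6·h[0] + 1/6·h[1] + 1/3·h[2]
  h[1] = 1 + 1/4·h[0] + 1/3·h[1] + 1/12·h[2]
  h[2] = 1 + 1/4·h[0] + 1/12·h[1] + 5/12·h[2]
Solving the 3×3 linear system over states ≠ 3 gives exactly h = [642/197, 624/197, 702/197, 0] (h[3] = 0 is the target).

h = [3.2589, 3.1675, 3.5635, 0.0000]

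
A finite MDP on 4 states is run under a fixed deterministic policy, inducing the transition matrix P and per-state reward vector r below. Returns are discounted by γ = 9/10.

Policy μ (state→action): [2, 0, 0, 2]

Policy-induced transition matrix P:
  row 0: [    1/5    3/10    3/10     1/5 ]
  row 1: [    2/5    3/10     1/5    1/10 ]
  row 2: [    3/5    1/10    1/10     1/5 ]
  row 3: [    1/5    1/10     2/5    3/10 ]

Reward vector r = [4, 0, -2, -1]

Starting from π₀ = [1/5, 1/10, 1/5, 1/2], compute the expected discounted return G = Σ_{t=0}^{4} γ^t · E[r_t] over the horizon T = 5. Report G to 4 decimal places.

t=0: π = [0.2000, 0.1000, 0.2000, 0.5000], E[r] = -0.1000, γ^t·E[r] = -0.100000, running G = -0.100000
t=1: π = [0.3000, 0.1600, 0.3000, 0.2400], E[r] = 0.3600, γ^t·E[r] = 0.324000, running G = 0.224000
t=2: π = [0.3520, 0.1920, 0.2480, 0.2080], E[r] = 0.7040, γ^t·E[r] = 0.570240, running G = 0.794240
t=3: π = [0.3376, 0.2088, 0.2520, 0.2016], E[r] = 0.6448, γ^t·E[r] = 0.470059, running G = 1.264299
t=4: π = [0.3426, 0.2093, 0.2489, 0.1993], E[r] = 0.6732, γ^t·E[r] = 0.441687, running G = 1.705986

G = 1.7060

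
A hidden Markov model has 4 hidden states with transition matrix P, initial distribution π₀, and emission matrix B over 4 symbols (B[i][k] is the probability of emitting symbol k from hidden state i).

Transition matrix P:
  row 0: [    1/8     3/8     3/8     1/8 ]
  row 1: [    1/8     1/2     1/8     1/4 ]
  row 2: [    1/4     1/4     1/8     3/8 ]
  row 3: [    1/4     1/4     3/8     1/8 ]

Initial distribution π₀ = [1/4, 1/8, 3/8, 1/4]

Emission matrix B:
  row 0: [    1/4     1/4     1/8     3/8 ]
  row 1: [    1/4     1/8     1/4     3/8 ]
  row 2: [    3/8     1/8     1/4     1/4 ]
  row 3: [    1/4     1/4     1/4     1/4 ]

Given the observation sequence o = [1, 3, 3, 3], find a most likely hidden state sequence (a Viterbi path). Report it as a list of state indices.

path = [0, 1, 1, 1]

t=0: δ = [6.250e-02, 1.562e-02, 4.688e-02, 6.250e-02]  (obs o_0=1)
t=1: δ = [5.859e-03, 8.789e-03, 5.859e-03, 4.395e-03]  ψ = [3, 0, 0, 2]  (obs o_1=3)
t=2: δ = [5.493e-04, 1.648e-03, 5.493e-04, 5.493e-04]  ψ = [2, 1, 0, 1]  (obs o_2=3)
t=3: δ = [7.725e-05, 3.090e-04, 5.150e-05, 1.030e-04]  ψ = [1, 1, 0, 1]  (obs o_3=3)
backtrack: best end state = 1; path = [0, 1, 1, 1]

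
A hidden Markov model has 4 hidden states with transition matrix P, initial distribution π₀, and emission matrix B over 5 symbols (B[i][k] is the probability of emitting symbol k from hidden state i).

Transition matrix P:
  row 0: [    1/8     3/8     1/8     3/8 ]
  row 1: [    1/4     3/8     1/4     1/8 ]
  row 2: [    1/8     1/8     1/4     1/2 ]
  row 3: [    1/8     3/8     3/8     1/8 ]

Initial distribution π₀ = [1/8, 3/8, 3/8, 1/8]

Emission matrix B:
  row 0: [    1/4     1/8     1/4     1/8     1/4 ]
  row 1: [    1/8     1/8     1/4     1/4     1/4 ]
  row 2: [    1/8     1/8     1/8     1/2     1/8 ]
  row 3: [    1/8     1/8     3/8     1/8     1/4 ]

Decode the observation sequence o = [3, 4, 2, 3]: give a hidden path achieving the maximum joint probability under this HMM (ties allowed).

t=0: δ = [1.562e-02, 9.375e-02, 1.875e-01, 1.562e-02]  (obs o_0=3)
t=1: δ = [5.859e-03, 8.789e-03, 5.859e-03, 2.344e-02]  ψ = [1, 1, 2, 2]  (obs o_1=4)
t=2: δ = [7.324e-04, 2.197e-03, 1.099e-03, 1.099e-03]  ψ = [3, 3, 3, 2]  (obs o_2=2)
t=3: δ = [6.866e-05, 2.060e-04, 2.747e-04, 6.866e-05]  ψ = [1, 1, 1, 2]  (obs o_3=3)
backtrack: best end state = 2; path = [2, 3, 1, 2]

path = [2, 3, 1, 2]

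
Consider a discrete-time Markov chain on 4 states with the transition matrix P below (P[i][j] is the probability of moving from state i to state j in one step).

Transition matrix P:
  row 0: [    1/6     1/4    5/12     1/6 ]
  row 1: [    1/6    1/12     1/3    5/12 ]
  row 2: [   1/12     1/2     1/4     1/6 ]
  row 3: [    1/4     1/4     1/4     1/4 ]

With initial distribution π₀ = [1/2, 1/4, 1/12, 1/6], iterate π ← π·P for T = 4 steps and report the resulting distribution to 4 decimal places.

t=0: π = [0.5000, 0.2500, 0.0833, 0.1667]
t=1: π = [0.1736, 0.2292, 0.3542, 0.2431]
t=2: π = [0.1574, 0.3003, 0.2980, 0.2442]
t=3: π = [0.1622, 0.2745, 0.3013, 0.2621]
t=4: π = [0.1634, 0.2796, 0.2999, 0.2571]

π = [0.1634, 0.2796, 0.2999, 0.2571]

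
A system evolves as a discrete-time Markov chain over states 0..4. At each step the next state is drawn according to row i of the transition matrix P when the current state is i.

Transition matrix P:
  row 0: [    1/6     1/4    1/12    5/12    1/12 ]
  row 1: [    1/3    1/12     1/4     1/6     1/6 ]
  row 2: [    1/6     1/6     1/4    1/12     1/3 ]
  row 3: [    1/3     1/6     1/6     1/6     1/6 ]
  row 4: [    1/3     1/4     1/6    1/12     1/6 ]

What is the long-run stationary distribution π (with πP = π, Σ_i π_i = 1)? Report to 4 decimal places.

Balance equations π_j = Σ_i π_i·P[i][j]:
  π_0 = 1/6·π_0 + 1/3·π_1 + 1/6·π_2 + 1/3·π_3 + 1/3·π_4
  π_1 = 1/4·π_0 + 1/12·π_1 + 1/6·π_2 + 1/6·π_3 + 1/4·π_4
  π_2 = 1/12·π_0 + 1/4·π_1 + 1/4·π_2 + 1/6·π_3 + 1/6·π_4
  π_3 = 5/12·π_0 + 1/6·π_1 + 1/12·π_2 + 1/6·π_3 + 1/12·π_4
  normalize: π_0 + π_1 + π_2 + π_3 + π_4 = 1
Solving the linear system gives exactly π = [1030/3951, 740/3951, 692/3951, 89/439, 688/3951].

π = [0.2607, 0.1873, 0.1751, 0.2027, 0.1741]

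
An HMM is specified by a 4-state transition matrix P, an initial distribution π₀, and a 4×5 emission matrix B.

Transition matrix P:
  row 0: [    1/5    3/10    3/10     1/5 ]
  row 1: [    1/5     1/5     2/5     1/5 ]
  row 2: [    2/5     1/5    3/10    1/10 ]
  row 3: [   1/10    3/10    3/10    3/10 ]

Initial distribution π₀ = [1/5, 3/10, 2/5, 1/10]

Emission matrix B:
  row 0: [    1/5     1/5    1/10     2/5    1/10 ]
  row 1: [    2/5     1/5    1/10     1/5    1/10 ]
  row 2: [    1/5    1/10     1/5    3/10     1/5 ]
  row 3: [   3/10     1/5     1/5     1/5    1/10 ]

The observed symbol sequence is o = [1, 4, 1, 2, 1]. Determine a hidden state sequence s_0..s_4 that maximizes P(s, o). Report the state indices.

path = [1, 2, 0, 2, 0]

t=0: δ = [4.000e-02, 6.000e-02, 4.000e-02, 2.000e-02]  (obs o_0=1)
t=1: δ = [1.600e-03, 1.200e-03, 4.800e-03, 1.200e-03]  ψ = [2, 0, 1, 1]  (obs o_1=4)
t=2: δ = [3.840e-04, 1.920e-04, 1.440e-04, 9.600e-05]  ψ = [2, 2, 2, 2]  (obs o_2=1)
t=3: δ = [7.680e-06, 1.152e-05, 2.304e-05, 1.536e-05]  ψ = [0, 0, 0, 0]  (obs o_3=2)
t=4: δ = [1.843e-06, 9.216e-07, 6.912e-07, 9.216e-07]  ψ = [2, 2, 2, 3]  (obs o_4=1)
backtrack: best end state = 0; path = [1, 2, 0, 2, 0]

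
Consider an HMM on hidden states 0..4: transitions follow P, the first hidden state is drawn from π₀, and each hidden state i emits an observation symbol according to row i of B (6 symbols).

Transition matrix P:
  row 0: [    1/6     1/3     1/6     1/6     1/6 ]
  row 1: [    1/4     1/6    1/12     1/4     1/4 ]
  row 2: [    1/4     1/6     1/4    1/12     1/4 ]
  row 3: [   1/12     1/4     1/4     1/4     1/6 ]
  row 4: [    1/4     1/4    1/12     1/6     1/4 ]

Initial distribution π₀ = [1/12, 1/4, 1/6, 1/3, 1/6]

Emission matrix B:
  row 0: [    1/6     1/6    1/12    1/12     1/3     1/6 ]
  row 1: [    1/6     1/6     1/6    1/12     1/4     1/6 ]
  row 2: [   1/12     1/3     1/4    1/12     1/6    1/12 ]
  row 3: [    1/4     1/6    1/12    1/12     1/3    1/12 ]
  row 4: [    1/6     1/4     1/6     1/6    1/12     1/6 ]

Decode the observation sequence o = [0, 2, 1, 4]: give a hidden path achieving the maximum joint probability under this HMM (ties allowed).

path = [3, 2, 2, 0]

t=0: δ = [1.389e-02, 4.167e-02, 1.389e-02, 8.333e-02, 2.778e-02]  (obs o_0=0)
t=1: δ = [8.681e-04, 3.472e-03, 5.208e-03, 1.736e-03, 2.315e-03]  ψ = [1, 3, 3, 3, 3]  (obs o_1=2)
t=2: δ = [2.170e-04, 1.447e-04, 4.340e-04, 1.447e-04, 3.255e-04]  ψ = [2, 2, 2, 1, 2]  (obs o_2=1)
t=3: δ = [3.617e-05, 2.035e-05, 1.808e-05, 1.808e-05, 9.042e-06]  ψ = [2, 4, 2, 4, 2]  (obs o_3=4)
backtrack: best end state = 0; path = [3, 2, 2, 0]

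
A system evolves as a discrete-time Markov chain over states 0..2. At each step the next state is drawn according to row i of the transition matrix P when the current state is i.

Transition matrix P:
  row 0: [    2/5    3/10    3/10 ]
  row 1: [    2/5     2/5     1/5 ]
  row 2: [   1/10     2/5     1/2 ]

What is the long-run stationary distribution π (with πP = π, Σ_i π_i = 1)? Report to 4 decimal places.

Balance equations π_j = Σ_i π_i·P[i][j]:
  π_0 = 2/5·π_0 + 2/5·π_1 + 1/10·π_2
  π_1 = 3/10·π_0 + 2/5·π_1 + 2/5·π_2
  normalize: π_0 + π_1 + π_2 = 1
Solving the linear system gives exactly π = [22/73, 27/73, 24/73].

π = [0.3014, 0.3699, 0.3288]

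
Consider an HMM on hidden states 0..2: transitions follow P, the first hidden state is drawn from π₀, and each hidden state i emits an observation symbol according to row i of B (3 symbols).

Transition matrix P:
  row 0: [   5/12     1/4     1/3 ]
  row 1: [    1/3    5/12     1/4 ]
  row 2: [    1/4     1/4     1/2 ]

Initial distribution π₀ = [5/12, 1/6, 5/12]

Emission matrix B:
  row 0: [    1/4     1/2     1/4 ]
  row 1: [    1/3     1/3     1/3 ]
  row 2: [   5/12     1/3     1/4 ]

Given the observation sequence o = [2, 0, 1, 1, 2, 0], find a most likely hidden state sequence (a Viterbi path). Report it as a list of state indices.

t=0: δ = [1.042e-01, 5.556e-02, 1.042e-01]  (obs o_0=2)
t=1: δ = [1.085e-02, 8.681e-03, 2.170e-02]  ψ = [0, 0, 2]  (obs o_1=0)
t=2: δ = [2.713e-03, 1.808e-03, 3.617e-03]  ψ = [2, 2, 2]  (obs o_2=1)
t=3: δ = [5.651e-04, 3.014e-04, 6.028e-04]  ψ = [0, 2, 2]  (obs o_3=1)
t=4: δ = [5.887e-05, 5.023e-05, 7.535e-05]  ψ = [0, 2, 2]  (obs o_4=2)
t=5: δ = [6.132e-06, 6.977e-06, 1.570e-05]  ψ = [0, 1, 2]  (obs o_5=0)
backtrack: best end state = 2; path = [2, 2, 2, 2, 2, 2]

path = [2, 2, 2, 2, 2, 2]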